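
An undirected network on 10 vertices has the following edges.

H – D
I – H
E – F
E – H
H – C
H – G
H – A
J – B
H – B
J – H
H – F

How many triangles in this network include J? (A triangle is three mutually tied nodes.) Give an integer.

1

J's neighbors: B and H.
Neighbor pairs that are themselves tied: J–B–H. Each forms one triangle with J, for 1 in total.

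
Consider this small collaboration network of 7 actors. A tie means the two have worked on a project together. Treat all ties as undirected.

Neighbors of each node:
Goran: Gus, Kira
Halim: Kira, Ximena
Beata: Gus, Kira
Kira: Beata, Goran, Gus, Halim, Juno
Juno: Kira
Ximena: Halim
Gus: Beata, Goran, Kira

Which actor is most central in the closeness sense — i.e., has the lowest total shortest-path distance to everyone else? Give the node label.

Kira

Farness (sum of distances to all others) for each node — Beata:11, Goran:11, Gus:10, Halim:10, Juno:12, Kira:7, Ximena:15.
The smallest farness is 7, for Kira, so Kira has the highest closeness.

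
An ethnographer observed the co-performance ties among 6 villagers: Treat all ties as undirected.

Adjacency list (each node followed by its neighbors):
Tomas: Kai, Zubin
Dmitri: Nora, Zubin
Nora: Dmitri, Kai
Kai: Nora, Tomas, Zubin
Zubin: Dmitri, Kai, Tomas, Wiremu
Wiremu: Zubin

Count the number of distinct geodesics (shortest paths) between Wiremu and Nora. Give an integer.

2

The shortest distance is 3. The length-3 paths are: Wiremu–Zubin–Dmitri–Nora; Wiremu–Zubin–Kai–Nora.
That gives 2 distinct shortest paths.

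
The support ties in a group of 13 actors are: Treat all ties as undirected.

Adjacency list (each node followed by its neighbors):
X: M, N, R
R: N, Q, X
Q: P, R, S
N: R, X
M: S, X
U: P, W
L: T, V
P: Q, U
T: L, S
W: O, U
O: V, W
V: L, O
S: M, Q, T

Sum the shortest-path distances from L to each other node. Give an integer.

Distances from L: M:3, N:5, O:2, P:4, Q:3, R:4, S:2, T:1, U:4, V:1, W:3, X:4.
Sum = 3 + 5 + 2 + 4 + 3 + 4 + 2 + 1 + 4 + 1 + 3 + 4 = 36.

36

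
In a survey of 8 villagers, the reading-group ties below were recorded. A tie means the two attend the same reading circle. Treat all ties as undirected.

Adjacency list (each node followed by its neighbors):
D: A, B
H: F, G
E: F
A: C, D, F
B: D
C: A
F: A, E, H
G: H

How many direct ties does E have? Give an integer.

1

E is directly tied to F. That is 1 neighbor, so the degree of E is 1.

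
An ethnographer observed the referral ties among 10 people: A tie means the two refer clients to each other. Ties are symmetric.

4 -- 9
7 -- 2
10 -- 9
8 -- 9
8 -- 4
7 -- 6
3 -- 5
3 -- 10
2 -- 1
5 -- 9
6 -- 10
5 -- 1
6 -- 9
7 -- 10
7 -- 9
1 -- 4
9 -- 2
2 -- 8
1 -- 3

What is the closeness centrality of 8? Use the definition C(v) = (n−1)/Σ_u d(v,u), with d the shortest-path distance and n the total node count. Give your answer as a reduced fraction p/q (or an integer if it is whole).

Distances from 8: 1:2, 2:1, 3:3, 4:1, 5:2, 6:2, 7:2, 9:1, 10:2. Sum = 16.
n = 10, so closeness = 9/16.

9/16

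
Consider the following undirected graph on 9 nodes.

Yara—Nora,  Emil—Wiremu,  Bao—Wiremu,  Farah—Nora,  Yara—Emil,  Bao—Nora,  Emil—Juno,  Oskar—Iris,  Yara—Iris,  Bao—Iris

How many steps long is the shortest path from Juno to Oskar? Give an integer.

One shortest route is Juno – Emil – Yara – Iris – Oskar, which uses 4 edges, and at distance 3 from Juno we only reach {Bao, Iris, Nora}, which does not include Oskar. So d(Juno,Oskar) = 4.

4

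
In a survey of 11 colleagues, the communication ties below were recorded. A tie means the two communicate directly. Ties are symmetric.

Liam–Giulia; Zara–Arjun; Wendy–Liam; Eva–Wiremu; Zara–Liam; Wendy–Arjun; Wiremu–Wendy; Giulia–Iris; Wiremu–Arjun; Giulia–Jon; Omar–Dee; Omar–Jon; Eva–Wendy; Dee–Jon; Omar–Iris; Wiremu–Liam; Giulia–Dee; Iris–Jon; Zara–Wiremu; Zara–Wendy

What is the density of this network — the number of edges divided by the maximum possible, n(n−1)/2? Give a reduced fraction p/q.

There are 20 edges and 11 nodes, so the maximum possible is C(11,2) = 55.
Density = 20/55 = 4/11.

4/11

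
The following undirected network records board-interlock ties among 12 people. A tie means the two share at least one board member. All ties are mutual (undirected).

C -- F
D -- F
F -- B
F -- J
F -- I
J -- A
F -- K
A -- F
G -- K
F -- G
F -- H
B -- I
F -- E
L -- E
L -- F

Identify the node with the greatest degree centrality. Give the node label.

F

Degrees — A:2, B:2, C:1, D:1, E:2, F:11, G:2, H:1, I:2, J:2, K:2, L:2.
The maximum is 11, attained only by F.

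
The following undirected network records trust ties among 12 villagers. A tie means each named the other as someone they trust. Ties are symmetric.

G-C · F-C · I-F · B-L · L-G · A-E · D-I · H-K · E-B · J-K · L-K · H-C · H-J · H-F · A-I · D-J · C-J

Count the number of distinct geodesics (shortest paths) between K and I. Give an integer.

The shortest distance is 3. The length-3 paths are: K–H–F–I; K–J–D–I.
That gives 2 distinct shortest paths.

2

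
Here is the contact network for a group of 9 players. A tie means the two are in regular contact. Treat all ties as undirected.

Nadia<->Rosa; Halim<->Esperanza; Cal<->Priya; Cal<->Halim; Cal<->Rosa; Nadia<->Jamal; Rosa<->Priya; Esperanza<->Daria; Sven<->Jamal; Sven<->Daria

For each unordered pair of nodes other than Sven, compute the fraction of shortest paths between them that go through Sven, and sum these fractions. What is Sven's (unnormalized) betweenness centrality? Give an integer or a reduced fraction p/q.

9/2

Pairs whose geodesics pass through Sven — Esperanza–Nadia: 1/2; Esperanza–Jamal: 1; Halim–Jamal: 1/2; Rosa–Daria: 1/2; Nadia–Daria: 1; Jamal–Daria: 1.
All other pairs contribute 0.
Summing the contributions gives betweenness(Sven) = 9/2.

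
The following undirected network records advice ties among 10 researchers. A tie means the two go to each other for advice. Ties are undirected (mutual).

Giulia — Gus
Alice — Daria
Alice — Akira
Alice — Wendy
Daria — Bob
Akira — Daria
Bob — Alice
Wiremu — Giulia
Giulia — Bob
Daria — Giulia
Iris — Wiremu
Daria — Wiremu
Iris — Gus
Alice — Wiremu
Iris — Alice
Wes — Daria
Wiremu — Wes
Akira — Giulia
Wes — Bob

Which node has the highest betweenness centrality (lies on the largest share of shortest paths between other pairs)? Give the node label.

Unnormalized betweenness of each node: Akira:1/2, Alice:137/12, Bob:7/4, Daria:11/3, Giulia:31/6, Gus:1/2, Iris:11/4, Wendy:0, Wes:1/4, Wiremu:4.
Alice has the largest value, 137/12, making it the main broker — the node through which the most shortest paths run.

Alice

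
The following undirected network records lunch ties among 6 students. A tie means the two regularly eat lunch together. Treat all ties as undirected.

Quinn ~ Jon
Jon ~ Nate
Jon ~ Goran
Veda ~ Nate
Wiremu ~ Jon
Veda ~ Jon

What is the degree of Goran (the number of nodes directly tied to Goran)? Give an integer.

1

Goran is directly tied to Jon. That is 1 neighbor, so the degree of Goran is 1.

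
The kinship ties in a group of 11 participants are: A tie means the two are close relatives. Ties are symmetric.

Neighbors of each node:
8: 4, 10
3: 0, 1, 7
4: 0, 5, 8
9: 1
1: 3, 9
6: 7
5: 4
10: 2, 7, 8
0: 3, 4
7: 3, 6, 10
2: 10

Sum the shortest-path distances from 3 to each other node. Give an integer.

20

Distances from 3: 0:1, 1:1, 2:3, 4:2, 5:3, 6:2, 7:1, 8:3, 9:2, 10:2.
Sum = 1 + 1 + 3 + 2 + 3 + 2 + 1 + 3 + 2 + 2 = 20.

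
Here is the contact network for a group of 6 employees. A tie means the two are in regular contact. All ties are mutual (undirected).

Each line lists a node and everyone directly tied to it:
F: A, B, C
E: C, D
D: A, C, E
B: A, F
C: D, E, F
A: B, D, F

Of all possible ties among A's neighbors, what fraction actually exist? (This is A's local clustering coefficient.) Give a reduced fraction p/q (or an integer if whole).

A's neighbors: B, D, and F (k = 3).
Possible neighbor pairs: C(3,2) = 3. Edges among them: B–F → e = 1.
Clustering(A) = 1/3.

1/3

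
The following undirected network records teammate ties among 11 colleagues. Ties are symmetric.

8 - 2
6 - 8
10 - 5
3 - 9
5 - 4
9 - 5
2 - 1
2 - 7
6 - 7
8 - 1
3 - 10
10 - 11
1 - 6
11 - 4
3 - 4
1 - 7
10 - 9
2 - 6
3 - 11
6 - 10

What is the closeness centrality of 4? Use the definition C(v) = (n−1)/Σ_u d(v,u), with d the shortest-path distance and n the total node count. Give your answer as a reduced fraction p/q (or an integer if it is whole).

Distances from 4: 1:4, 2:4, 3:1, 5:1, 6:3, 7:4, 8:4, 9:2, 10:2, 11:1. Sum = 26.
n = 11, so closeness = 10/26 = 5/13.

5/13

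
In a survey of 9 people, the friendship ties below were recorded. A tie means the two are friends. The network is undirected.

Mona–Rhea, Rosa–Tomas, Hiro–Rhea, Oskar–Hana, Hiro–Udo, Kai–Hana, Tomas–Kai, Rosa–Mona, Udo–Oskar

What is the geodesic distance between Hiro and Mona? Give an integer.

One shortest route is Hiro – Rhea – Mona, which uses 2 edges, and Hiro and Mona are not directly tied, so nothing shorter exists. So d(Hiro,Mona) = 2.

2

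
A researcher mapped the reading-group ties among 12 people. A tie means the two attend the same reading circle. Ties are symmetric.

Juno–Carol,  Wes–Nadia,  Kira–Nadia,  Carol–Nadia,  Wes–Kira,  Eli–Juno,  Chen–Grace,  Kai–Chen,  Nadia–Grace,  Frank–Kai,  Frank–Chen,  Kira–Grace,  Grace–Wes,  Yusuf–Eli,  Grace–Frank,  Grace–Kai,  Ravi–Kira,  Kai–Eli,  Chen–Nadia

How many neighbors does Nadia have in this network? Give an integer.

5

Nadia is directly tied to Carol, Chen, Grace, Kira, and Wes. That is 5 neighbors, so the degree of Nadia is 5.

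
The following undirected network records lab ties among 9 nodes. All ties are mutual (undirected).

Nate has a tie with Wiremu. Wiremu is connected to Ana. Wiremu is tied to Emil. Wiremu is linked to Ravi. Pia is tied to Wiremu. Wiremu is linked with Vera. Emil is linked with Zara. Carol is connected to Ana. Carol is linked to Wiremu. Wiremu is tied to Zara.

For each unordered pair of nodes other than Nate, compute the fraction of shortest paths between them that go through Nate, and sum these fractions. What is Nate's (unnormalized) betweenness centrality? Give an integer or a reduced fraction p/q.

0

No shortest path between any pair of other nodes passes through Nate.
Summing the contributions gives betweenness(Nate) = 0.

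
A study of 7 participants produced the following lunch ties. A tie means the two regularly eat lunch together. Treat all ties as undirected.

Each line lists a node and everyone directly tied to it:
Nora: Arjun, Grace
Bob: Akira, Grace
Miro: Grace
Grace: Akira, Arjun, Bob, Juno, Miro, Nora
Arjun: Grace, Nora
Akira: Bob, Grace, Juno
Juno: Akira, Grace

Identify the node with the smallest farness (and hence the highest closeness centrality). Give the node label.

Grace

Farness (sum of distances to all others) for each node — Akira:9, Arjun:10, Bob:10, Grace:6, Juno:10, Miro:11, Nora:10.
The smallest farness is 6, for Grace, so Grace has the highest closeness.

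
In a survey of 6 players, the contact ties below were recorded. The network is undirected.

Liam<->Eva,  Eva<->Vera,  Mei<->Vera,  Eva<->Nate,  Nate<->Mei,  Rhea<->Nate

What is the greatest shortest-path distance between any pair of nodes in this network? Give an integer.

3

Eccentricity of each node (its greatest distance to any other): Eva:2, Liam:3, Mei:3, Nate:2, Rhea:3, Vera:3.
The maximum eccentricity is 3, realized for instance by the pair Liam–Mei via Liam – Eva – Nate – Mei. So the diameter is 3.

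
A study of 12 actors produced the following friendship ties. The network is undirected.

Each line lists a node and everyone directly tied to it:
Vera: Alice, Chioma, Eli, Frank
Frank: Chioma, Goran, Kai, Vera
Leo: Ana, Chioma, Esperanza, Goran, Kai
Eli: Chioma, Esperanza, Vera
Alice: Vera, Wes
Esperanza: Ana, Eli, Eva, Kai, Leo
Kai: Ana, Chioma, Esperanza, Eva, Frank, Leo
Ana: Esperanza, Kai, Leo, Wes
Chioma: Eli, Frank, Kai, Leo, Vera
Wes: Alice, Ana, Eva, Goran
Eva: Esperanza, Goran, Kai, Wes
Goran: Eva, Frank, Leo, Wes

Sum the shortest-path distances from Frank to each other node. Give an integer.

Distances from Frank: Alice:2, Ana:2, Chioma:1, Eli:2, Esperanza:2, Eva:2, Goran:1, Kai:1, Leo:2, Vera:1, Wes:2.
Sum = 2 + 2 + 1 + 2 + 2 + 2 + 1 + 1 + 2 + 1 + 2 = 18.

18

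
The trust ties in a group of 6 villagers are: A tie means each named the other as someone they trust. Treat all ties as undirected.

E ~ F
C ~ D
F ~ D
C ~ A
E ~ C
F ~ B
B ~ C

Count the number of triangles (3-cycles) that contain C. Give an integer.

0

C's neighbors are A, B, D, and E, but none of them are tied to each other, so no triangle contains C.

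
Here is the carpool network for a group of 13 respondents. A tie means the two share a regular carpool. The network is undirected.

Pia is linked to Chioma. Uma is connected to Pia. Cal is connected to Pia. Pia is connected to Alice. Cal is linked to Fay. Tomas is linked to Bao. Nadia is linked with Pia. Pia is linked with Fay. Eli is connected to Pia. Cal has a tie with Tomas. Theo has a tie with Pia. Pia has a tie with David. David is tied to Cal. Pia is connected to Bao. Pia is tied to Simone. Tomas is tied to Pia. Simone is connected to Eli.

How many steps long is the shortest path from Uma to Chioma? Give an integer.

One shortest route is Uma – Pia – Chioma, which uses 2 edges, and Uma and Chioma are not directly tied, so nothing shorter exists. So d(Uma,Chioma) = 2.

2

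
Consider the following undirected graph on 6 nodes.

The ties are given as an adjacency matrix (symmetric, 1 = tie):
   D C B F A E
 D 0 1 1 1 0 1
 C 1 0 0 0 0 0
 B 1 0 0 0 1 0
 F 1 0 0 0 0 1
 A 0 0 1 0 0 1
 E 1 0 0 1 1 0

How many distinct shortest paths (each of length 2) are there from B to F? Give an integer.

1

The shortest distance is 2, and the only length-2 path is B–D–F. So there is exactly 1 shortest path.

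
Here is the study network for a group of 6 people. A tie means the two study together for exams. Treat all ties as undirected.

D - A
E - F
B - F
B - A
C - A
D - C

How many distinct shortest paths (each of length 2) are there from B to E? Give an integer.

1

The shortest distance is 2, and the only length-2 path is B–F–E. So there is exactly 1 shortest path.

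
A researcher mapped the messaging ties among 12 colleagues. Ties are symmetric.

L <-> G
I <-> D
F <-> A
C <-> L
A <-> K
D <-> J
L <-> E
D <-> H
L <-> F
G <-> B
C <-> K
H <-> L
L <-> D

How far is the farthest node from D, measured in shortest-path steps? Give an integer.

3

Distances from D: A:3, B:3, C:2, E:2, F:2, G:2, H:1, I:1, J:1, K:3, L:1.
The largest is 3 (to B, A, and K), so the eccentricity of D is 3.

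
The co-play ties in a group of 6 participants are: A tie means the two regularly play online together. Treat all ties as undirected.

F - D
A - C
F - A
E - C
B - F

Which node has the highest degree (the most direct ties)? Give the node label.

F

Degrees — A:2, B:1, C:2, D:1, E:1, F:3.
The maximum is 3, attained only by F.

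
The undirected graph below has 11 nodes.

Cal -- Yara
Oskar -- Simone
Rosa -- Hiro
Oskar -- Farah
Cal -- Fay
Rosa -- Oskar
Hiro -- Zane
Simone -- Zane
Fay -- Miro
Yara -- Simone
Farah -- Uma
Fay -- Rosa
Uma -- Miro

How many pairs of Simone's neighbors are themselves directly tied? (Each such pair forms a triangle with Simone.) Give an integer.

Simone's neighbors are Oskar, Yara, and Zane, but none of them are tied to each other, so no triangle contains Simone.

0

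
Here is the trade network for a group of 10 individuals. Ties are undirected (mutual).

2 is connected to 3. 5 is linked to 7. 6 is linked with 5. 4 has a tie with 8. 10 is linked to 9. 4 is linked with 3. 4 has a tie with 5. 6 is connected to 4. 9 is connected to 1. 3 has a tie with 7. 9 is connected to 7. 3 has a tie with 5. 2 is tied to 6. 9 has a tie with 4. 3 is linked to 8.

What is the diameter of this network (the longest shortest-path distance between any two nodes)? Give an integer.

Eccentricity of each node (its greatest distance to any other): 1:4, 2:4, 3:3, 4:2, 5:3, 6:3, 7:2, 8:3, 9:3, 10:4.
The maximum eccentricity is 4, realized for instance by the pair 10–2 via 10 – 9 – 4 – 3 – 2. So the diameter is 4.

4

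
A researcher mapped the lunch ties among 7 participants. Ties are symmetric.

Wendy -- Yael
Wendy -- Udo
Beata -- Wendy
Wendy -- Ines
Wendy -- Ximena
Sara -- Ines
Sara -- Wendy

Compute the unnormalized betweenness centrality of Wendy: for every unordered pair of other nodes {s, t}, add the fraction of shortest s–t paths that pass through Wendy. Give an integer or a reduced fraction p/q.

14

Pairs whose geodesics pass through Wendy — Sara–Ximena: 1; Sara–Yael: 1; Sara–Beata: 1; Sara–Udo: 1; Ximena–Yael: 1; Ximena–Beata: 1; Ximena–Udo: 1; Ximena–Ines: 1; Yael–Beata: 1; Yael–Udo: 1; Yael–Ines: 1; Beata–Udo: 1; Beata–Ines: 1; Udo–Ines: 1.
All other pairs contribute 0.
Summing the contributions gives betweenness(Wendy) = 14.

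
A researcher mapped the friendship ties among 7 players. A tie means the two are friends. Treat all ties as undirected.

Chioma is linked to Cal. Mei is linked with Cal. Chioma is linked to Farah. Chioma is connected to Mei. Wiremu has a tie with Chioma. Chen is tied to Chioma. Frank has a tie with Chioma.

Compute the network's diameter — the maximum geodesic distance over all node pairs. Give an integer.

Eccentricity of each node (its greatest distance to any other): Cal:2, Chen:2, Chioma:1, Farah:2, Frank:2, Mei:2, Wiremu:2.
The maximum eccentricity is 2, realized for instance by the pair Frank–Farah via Frank – Chioma – Farah. So the diameter is 2.

2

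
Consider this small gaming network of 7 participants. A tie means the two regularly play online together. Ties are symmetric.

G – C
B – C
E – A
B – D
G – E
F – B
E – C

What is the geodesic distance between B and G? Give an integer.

One shortest route is B – C – G, which uses 2 edges, and B and G are not directly tied, so nothing shorter exists. So d(B,G) = 2.

2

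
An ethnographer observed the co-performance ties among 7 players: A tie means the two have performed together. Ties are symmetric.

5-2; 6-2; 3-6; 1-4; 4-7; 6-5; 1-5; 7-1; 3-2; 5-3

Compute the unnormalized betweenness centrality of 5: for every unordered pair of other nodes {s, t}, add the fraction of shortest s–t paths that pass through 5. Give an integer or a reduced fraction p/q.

Pairs whose geodesics pass through 5 — 3–7: 1; 3–4: 1; 3–1: 1; 2–7: 1; 2–4: 1; 2–1: 1; 6–7: 1; 6–4: 1; 6–1: 1.
All other pairs contribute 0.
Summing the contributions gives betweenness(5) = 9.

9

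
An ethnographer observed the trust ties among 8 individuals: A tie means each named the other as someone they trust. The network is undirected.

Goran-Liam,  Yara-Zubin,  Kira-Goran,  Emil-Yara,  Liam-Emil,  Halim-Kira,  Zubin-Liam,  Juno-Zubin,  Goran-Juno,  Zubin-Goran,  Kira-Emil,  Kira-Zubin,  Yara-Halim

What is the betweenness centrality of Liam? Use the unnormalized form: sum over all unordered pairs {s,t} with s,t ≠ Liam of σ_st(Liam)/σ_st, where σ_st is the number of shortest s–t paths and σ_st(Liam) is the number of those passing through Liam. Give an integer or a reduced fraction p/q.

Pairs whose geodesics pass through Liam — Goran–Emil: 1/2; Zubin–Emil: 1/3; Emil–Juno: 2/5.
All other pairs contribute 0.
Summing the contributions gives betweenness(Liam) = 37/30.

37/30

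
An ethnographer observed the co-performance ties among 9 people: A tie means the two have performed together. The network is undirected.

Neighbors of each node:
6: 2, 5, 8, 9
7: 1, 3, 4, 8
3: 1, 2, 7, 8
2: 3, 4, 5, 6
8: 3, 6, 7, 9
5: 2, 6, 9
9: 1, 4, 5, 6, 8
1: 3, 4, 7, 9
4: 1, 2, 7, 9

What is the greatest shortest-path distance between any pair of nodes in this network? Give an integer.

Eccentricity of each node (its greatest distance to any other): 1:2, 2:2, 3:2, 4:2, 5:3, 6:2, 7:3, 8:2, 9:2.
The maximum eccentricity is 3, realized for instance by the pair 7–5 via 7 – 8 – 6 – 5. So the diameter is 3.

3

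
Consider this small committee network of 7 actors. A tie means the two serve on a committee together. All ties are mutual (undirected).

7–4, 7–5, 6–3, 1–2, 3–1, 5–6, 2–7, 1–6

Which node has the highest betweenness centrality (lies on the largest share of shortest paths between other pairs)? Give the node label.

7

Unnormalized betweenness of each node: 1:3, 2:3, 3:0, 4:0, 5:3, 6:3, 7:6.
7 has the largest value, 6, making it the main broker — the node through which the most shortest paths run.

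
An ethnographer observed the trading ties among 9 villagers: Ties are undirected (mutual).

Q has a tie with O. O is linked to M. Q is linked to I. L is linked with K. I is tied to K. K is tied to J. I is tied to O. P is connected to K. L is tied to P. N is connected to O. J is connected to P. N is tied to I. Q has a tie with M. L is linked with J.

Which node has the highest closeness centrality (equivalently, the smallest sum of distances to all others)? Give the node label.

I

Farness (sum of distances to all others) for each node — I:12, J:18, K:13, L:18, M:21, N:17, O:15, P:18, Q:16.
The smallest farness is 12, for I, so I has the highest closeness.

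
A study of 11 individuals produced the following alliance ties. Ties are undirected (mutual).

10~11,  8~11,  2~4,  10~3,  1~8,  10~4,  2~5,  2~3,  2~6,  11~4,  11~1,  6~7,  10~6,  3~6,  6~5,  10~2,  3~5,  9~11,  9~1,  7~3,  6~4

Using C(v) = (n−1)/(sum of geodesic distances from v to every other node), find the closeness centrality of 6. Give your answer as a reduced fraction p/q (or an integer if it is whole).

Distances from 6: 1:3, 2:1, 3:1, 4:1, 5:1, 7:1, 8:3, 9:3, 10:1, 11:2. Sum = 17.
n = 11, so closeness = 10/17.

10/17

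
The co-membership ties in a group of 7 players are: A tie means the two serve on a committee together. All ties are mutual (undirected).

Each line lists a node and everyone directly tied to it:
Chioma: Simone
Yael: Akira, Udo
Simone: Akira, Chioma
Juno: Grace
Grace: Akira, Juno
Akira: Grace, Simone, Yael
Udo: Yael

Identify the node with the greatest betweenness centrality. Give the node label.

Akira

Unnormalized betweenness of each node: Akira:12, Chioma:0, Grace:5, Juno:0, Simone:5, Udo:0, Yael:5.
Akira has the largest value, 12, making it the main broker — the node through which the most shortest paths run.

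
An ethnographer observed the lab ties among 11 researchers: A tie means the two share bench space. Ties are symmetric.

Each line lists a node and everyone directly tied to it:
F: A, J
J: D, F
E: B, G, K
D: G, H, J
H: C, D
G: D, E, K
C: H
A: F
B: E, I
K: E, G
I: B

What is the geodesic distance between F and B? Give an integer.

One shortest route is F – J – D – G – E – B, which uses 5 edges, and at distance 4 from F we only reach {C, E, K}, which does not include B. So d(F,B) = 5.

5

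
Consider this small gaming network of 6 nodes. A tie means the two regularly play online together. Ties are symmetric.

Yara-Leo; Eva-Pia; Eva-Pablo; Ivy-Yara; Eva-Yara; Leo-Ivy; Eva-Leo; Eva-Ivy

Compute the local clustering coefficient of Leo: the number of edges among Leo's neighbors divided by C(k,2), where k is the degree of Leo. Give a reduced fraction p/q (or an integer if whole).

Leo's neighbors: Eva, Ivy, and Yara (k = 3).
Possible neighbor pairs: C(3,2) = 3. Edges among them: Eva–Ivy, Eva–Yara, Ivy–Yara → e = 3.
Clustering(Leo) = 3/3 = 1.

1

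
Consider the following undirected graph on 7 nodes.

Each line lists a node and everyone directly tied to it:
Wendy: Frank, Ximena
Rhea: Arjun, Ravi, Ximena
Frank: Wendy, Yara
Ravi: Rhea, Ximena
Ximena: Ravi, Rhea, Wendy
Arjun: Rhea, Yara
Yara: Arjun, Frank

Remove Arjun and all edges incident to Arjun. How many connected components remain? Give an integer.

Arjun's neighbors (Rhea and Yara) remain reachable from one another through other ties, so the rest of the network stays in one piece.

1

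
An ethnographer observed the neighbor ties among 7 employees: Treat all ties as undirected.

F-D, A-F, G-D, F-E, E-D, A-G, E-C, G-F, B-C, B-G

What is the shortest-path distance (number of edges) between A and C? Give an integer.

One shortest route is A – F – E – C, which uses 3 edges, and at distance 2 from A we only reach {B, D, E}, which does not include C. So d(A,C) = 3.

3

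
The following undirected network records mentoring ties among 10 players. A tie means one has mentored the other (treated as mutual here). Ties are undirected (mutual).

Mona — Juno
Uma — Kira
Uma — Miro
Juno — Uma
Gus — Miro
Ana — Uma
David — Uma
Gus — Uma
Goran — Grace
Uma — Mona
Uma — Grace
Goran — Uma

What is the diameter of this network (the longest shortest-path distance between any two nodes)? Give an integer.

2

Eccentricity of each node (its greatest distance to any other): Ana:2, David:2, Goran:2, Grace:2, Gus:2, Juno:2, Kira:2, Miro:2, Mona:2, Uma:1.
The maximum eccentricity is 2, realized for instance by the pair Gus–Ana via Gus – Uma – Ana. So the diameter is 2.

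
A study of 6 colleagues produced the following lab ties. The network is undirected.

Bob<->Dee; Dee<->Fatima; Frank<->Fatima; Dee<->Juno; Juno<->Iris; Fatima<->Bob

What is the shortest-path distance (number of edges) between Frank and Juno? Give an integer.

One shortest route is Frank – Fatima – Dee – Juno, which uses 3 edges, and at distance 2 from Frank we only reach {Bob, Dee}, which does not include Juno. So d(Frank,Juno) = 3.

3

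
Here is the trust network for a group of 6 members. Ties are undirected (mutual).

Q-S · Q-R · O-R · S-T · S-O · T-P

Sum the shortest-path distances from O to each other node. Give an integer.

Distances from O: P:3, Q:2, R:1, S:1, T:2.
Sum = 3 + 2 + 1 + 1 + 2 = 9.

9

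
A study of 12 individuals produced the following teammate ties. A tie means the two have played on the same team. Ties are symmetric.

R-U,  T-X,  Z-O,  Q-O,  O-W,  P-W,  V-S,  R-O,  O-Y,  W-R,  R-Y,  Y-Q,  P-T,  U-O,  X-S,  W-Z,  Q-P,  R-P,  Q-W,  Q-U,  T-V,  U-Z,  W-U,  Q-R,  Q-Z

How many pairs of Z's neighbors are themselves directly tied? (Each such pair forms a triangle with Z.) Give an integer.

Z's neighbors: O, Q, U, and W.
Neighbor pairs that are themselves tied: Z–O–Q; Z–O–U; Z–O–W; Z–Q–U; Z–Q–W; Z–U–W. Each forms one triangle with Z, for 6 in total.

6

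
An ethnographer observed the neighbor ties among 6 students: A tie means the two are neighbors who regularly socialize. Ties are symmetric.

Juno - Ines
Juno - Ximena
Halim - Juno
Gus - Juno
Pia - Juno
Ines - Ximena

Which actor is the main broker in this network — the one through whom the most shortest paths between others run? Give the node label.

Unnormalized betweenness of each node: Gus:0, Halim:0, Ines:0, Juno:9, Pia:0, Ximena:0.
Juno has the largest value, 9, making it the main broker — the node through which the most shortest paths run.

Juno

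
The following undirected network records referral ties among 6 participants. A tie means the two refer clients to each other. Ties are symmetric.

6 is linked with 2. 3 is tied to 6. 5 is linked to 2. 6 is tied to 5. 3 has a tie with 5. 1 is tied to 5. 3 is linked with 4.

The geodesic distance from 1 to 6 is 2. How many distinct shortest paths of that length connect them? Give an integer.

The shortest distance is 2, and the only length-2 path is 1–5–6. So there is exactly 1 shortest path.

1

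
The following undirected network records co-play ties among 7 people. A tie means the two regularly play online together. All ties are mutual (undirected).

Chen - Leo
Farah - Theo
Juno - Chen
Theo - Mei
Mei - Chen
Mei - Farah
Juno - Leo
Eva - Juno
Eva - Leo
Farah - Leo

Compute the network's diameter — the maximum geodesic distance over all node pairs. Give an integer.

Eccentricity of each node (its greatest distance to any other): Chen:2, Eva:3, Farah:2, Juno:3, Leo:2, Mei:3, Theo:3.
The maximum eccentricity is 3, realized for instance by the pair Theo–Eva via Theo – Farah – Leo – Eva. So the diameter is 3.

3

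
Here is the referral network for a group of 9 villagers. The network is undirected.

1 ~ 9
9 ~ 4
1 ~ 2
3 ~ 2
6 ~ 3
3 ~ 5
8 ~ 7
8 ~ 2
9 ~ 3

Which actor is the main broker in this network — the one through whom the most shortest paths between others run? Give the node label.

Unnormalized betweenness of each node: 1:3, 2:27/2, 3:16, 4:0, 5:0, 6:0, 7:0, 8:7, 9:17/2.
3 has the largest value, 16, making it the main broker — the node through which the most shortest paths run.

3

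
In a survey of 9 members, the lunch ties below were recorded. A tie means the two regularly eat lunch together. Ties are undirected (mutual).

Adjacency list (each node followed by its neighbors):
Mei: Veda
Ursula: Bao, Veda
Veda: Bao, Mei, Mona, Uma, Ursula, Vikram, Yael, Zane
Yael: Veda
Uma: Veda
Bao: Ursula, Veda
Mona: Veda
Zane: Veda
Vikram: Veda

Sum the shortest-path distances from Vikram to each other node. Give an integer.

Distances from Vikram: Bao:2, Mei:2, Mona:2, Uma:2, Ursula:2, Veda:1, Yael:2, Zane:2.
Sum = 2 + 2 + 2 + 2 + 2 + 1 + 2 + 2 = 15.

15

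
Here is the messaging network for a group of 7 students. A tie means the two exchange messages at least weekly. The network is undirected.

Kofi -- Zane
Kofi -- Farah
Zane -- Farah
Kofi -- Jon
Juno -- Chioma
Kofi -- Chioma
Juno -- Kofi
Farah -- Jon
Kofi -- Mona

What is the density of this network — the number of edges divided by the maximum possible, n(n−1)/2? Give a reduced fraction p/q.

There are 9 edges and 7 nodes, so the maximum possible is C(7,2) = 21.
Density = 9/21 = 3/7.

3/7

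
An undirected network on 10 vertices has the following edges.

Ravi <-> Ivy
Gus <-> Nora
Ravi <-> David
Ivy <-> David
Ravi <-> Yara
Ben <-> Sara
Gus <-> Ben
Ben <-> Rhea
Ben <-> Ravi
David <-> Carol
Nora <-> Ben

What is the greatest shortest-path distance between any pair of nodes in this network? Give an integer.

Eccentricity of each node (its greatest distance to any other): Ben:3, Carol:4, David:3, Gus:4, Ivy:3, Nora:4, Ravi:2, Rhea:4, Sara:4, Yara:3.
The maximum eccentricity is 4, realized for instance by the pair Sara–Carol via Sara – Ben – Ravi – David – Carol. So the diameter is 4.

4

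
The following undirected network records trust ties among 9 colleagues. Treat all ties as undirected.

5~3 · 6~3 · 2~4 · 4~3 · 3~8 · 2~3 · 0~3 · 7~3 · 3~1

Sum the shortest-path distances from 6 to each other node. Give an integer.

15

Distances from 6: 0:2, 1:2, 2:2, 3:1, 4:2, 5:2, 7:2, 8:2.
Sum = 2 + 2 + 2 + 1 + 2 + 2 + 2 + 2 = 15.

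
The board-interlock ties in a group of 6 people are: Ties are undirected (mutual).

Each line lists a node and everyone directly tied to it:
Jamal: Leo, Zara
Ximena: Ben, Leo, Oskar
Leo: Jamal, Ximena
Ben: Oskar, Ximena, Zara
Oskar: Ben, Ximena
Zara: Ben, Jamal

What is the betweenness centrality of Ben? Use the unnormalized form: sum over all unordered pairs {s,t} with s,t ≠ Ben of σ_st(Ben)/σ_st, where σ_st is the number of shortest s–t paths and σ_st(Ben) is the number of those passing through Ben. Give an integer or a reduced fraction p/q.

Pairs whose geodesics pass through Ben — Jamal–Oskar: 1/2; Ximena–Zara: 1; Oskar–Zara: 1.
All other pairs contribute 0.
Summing the contributions gives betweenness(Ben) = 5/2.

5/2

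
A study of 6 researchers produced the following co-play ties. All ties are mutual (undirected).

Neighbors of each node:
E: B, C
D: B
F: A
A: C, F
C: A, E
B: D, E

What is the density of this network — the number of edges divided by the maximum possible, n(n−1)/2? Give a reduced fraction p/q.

1/3

There are 5 edges and 6 nodes, so the maximum possible is C(6,2) = 15.
Density = 5/15 = 1/3.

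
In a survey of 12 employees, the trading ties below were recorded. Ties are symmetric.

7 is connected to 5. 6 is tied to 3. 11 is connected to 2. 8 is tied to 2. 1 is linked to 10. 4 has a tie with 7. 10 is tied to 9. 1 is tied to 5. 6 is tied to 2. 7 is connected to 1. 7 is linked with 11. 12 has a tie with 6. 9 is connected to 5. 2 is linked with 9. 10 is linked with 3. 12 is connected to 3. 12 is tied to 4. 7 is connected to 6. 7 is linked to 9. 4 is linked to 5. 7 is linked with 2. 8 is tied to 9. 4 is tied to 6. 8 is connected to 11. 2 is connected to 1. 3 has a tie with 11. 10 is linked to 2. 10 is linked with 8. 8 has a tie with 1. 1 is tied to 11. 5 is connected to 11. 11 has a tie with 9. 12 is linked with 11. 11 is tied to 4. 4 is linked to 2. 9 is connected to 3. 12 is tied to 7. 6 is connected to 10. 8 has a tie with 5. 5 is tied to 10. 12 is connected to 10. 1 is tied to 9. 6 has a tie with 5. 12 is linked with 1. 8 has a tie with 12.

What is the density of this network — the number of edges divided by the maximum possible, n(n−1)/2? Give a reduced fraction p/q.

There are 45 edges and 12 nodes, so the maximum possible is C(12,2) = 66.
Density = 45/66 = 15/22.

15/22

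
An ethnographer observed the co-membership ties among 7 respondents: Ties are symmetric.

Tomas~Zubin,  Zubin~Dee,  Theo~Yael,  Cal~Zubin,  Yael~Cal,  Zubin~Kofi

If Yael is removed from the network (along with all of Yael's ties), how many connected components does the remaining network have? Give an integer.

Without Yael, the remaining ties split the others into: {Cal, Dee, Kofi, Tomas, Zubin}; {Theo}.
That's 2 separate components.

2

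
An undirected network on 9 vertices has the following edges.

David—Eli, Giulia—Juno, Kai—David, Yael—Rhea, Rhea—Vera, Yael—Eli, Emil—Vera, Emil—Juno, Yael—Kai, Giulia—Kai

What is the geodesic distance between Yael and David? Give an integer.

2

One shortest route is Yael – Kai – David, which uses 2 edges, and Yael and David are not directly tied, so nothing shorter exists. So d(Yael,David) = 2.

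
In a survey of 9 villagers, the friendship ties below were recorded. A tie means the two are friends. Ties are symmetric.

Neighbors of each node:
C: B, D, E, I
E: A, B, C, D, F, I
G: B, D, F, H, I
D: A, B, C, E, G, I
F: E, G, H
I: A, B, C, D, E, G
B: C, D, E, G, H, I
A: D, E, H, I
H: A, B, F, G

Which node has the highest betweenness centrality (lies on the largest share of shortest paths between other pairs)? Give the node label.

E

Unnormalized betweenness of each node: A:1, B:31/12, C:0, D:3/2, E:41/12, F:7/12, G:2, H:17/12, I:3/2.
E has the largest value, 41/12, making it the main broker — the node through which the most shortest paths run.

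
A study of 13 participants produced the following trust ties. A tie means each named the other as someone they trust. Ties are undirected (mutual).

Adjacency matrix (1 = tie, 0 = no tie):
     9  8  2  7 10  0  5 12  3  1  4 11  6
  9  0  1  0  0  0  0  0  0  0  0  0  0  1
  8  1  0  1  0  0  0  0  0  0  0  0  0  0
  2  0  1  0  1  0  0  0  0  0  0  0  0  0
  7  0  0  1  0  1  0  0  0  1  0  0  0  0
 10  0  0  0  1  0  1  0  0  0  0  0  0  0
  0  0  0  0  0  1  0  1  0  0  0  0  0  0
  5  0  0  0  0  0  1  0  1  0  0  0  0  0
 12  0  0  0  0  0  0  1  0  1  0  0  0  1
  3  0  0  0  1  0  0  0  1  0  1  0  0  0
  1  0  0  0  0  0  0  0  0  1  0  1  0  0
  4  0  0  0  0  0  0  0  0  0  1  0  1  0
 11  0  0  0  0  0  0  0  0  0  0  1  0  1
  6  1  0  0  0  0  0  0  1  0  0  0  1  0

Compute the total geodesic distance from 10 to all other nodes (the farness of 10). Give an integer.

34

Distances from 10: 0:1, 1:3, 2:2, 3:2, 4:4, 5:2, 6:4, 7:1, 8:3, 9:4, 11:5, 12:3.
Sum = 1 + 3 + 2 + 2 + 4 + 2 + 4 + 1 + 3 + 4 + 5 + 3 = 34.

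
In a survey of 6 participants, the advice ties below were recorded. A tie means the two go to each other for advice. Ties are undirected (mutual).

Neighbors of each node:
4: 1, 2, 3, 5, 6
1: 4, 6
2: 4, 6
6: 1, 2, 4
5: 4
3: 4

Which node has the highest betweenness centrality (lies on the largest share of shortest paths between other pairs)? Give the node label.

4

Unnormalized betweenness of each node: 1:0, 2:0, 3:0, 4:15/2, 5:0, 6:1/2.
4 has the largest value, 15/2, making it the main broker — the node through which the most shortest paths run.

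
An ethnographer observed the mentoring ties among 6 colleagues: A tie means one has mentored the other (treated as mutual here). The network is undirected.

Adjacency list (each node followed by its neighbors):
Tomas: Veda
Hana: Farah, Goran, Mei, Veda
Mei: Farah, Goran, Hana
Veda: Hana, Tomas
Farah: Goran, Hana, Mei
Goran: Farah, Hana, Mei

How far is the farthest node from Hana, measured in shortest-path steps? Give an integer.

Distances from Hana: Farah:1, Goran:1, Mei:1, Tomas:2, Veda:1.
The largest is 2 (to Tomas), so the eccentricity of Hana is 2.

2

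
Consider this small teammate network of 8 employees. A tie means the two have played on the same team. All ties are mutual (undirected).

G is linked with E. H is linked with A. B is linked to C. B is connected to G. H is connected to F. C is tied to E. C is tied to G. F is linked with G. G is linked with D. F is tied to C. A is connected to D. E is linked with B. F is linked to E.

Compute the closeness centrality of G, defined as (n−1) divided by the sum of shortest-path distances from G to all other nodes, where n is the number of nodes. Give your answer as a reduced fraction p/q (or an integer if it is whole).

7/9

Distances from G: A:2, B:1, C:1, D:1, E:1, F:1, H:2. Sum = 9.
n = 8, so closeness = 7/9.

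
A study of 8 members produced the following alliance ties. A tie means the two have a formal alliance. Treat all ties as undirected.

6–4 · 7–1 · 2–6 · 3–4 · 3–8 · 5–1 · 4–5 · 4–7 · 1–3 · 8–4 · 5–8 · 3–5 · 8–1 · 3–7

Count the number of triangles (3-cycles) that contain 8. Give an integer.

8's neighbors: 1, 3, 4, and 5.
Neighbor pairs that are themselves tied: 8–1–3; 8–1–5; 8–3–4; 8–3–5; 8–4–5. Each forms one triangle with 8, for 5 in total.

5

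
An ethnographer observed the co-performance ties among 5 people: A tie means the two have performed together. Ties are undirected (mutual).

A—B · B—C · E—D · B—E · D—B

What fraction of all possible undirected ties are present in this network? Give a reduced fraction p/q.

1/2

There are 5 edges and 5 nodes, so the maximum possible is C(5,2) = 10.
Density = 5/10 = 1/2.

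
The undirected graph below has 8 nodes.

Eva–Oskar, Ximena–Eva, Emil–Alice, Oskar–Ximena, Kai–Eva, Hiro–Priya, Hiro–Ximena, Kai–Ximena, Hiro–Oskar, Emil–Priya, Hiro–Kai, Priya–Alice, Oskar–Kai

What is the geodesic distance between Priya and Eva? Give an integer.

3

One shortest route is Priya – Hiro – Kai – Eva, which uses 3 edges, and at distance 2 from Priya we only reach {Kai, Oskar, Ximena}, which does not include Eva. So d(Priya,Eva) = 3.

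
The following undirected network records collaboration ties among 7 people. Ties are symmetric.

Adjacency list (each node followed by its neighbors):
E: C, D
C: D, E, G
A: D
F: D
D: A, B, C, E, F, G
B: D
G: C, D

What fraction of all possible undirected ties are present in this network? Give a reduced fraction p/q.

There are 8 edges and 7 nodes, so the maximum possible is C(7,2) = 21.
Density = 8/21.

8/21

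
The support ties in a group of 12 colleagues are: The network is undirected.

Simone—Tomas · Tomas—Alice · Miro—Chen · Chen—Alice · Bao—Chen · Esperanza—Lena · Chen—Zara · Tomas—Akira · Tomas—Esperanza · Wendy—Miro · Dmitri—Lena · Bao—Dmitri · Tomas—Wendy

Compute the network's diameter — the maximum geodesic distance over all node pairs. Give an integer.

4

Eccentricity of each node (its greatest distance to any other): Akira:4, Alice:3, Bao:4, Chen:3, Dmitri:4, Esperanza:4, Lena:4, Miro:4, Simone:4, Tomas:3, Wendy:4, Zara:4.
The maximum eccentricity is 4, realized for instance by the pair Bao–Akira via Bao – Chen – Alice – Tomas – Akira. So the diameter is 4.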